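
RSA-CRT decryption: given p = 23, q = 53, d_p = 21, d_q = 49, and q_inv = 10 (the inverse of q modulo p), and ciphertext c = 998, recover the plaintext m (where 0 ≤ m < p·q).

m₁ = c^(d_p) mod p: c ≡ 9 (mod 23), and 9^21 mod 23 = 18.
m₂ = c^(d_q) mod q: c ≡ 44 (mod 53), and 44^49 mod 53 = 49.
h = q_inv·(m₁ − m₂) mod p = 10·(18 − 49) mod 23 = 12.
m = m₂ + h·q = 49 + 12·53 = 685.

685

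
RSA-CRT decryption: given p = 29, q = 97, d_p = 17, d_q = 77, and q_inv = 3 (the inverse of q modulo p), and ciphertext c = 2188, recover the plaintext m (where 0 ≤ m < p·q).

m₁ = c^(d_p) mod p: c ≡ 13 (mod 29), and 13^17 mod 29 = 22.
m₂ = c^(d_q) mod q: c ≡ 54 (mod 97), and 54^77 mod 97 = 4.
h = q_inv·(m₁ − m₂) mod p = 3·(22 − 4) mod 29 = 25.
m = m₂ + h·q = 4 + 25·97 = 2429.

2429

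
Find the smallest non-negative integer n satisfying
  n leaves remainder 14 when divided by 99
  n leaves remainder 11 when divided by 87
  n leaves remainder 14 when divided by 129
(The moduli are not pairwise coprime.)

63869

gcd(99, 87) = 3 and 3 | (11 − 14), so the pair is consistent; merging gives n ≡ 707 (mod 2871), where 2871 = lcm(99, 87).
gcd(2871, 129) = 3 and 3 | (14 − 707), so the pair is consistent; merging gives n ≡ 63869 (mod 123453), where 123453 = lcm(2871, 129).
The solution is unique modulo lcm(99, 87, 129) = 123453.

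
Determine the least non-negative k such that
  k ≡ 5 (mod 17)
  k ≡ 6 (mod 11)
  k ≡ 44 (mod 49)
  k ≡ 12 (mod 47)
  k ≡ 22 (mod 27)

6825352

The moduli are pairwise coprime; N = 17·11·49·47·27 = 11627847.
N/17 = 683991; 683991 ≡ 13 (mod 17); 13·4 ≡ 1, so inverse 4.
N/11 = 1057077; 1057077 ≡ 10 (mod 11); 10·10 ≡ 1, so inverse 10.
N/49 = 237303; 237303 ≡ 45 (mod 49); 45·12 ≡ 1, so inverse 12.
N/47 = 247401; 247401 ≡ 40 (mod 47); 40·20 ≡ 1, so inverse 20.
N/27 = 430661; 430661 ≡ 11 (mod 27); 11·5 ≡ 1, so inverse 5.
k ≡ 5·683991·4 + 6·1057077·10 + 44·237303·12 + 12·247401·20 + 22·430661·5 = 309149374.
309149374 mod 11627847 = 6825352.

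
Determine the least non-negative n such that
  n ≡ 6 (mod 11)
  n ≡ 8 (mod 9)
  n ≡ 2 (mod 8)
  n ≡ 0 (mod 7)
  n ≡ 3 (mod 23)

The moduli are pairwise coprime; M = 11·9·8·7·23 = 127512.
M/11 = 11592; 11592 ≡ 9 (mod 11); 9·5 ≡ 1, so inverse 5.
M/9 = 14168; 14168 ≡ 2 (mod 9); 2·5 ≡ 1, so inverse 5.
M/8 = 15939; 15939 ≡ 3 (mod 8); 3·3 ≡ 1, so inverse 3.
M/7 = 18216; 18216 ≡ 2 (mod 7); 2·4 ≡ 1, so inverse 4.
M/23 = 5544; 5544 ≡ 1 (mod 23), inverse 1.
n ≡ 6·11592·5 + 8·14168·5 + 2·15939·3 + 0·18216·4 + 3·5544·1 = 1026746.
1026746 mod 127512 = 6650.

6650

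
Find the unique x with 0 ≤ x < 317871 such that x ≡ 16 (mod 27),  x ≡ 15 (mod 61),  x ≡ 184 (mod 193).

54610

Combine the congruences pairwise.
From x ≡ 16 (mod 27) write x = 16 + 27t. Substituting into x ≡ 15 (mod 61) gives 27t ≡ 60 (mod 61), and since 27⁻¹ ≡ 52 (mod 61), t ≡ 9. Hence x ≡ 16 + 27·9 = 259 (mod 1647).
From x ≡ 259 (mod 1647) write x = 259 + 1647t. Substituting into x ≡ 184 (mod 193) gives 1647t ≡ 118 (mod 193), and since 103⁻¹ ≡ 15 (mod 193), t ≡ 33. Hence x ≡ 259 + 1647·33 = 54610 (mod 317871).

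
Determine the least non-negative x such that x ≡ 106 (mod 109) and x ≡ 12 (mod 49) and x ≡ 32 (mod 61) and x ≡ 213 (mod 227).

29043047

The moduli are pairwise coprime; N = 109·49·61·227 = 73956827.
N/109 = 678503; 678503 ≡ 87 (mod 109); 87·104 ≡ 1, so inverse 104.
N/49 = 1509323; 1509323 ≡ 25 (mod 49); 25·2 ≡ 1, so inverse 2.
N/61 = 1212407; 1212407 ≡ 32 (mod 61); 32·21 ≡ 1, so inverse 21.
N/227 = 325801; 325801 ≡ 56 (mod 227); 56·150 ≡ 1, so inverse 150.
x ≡ 106·678503·104 + 12·1509323·2 + 32·1212407·21 + 213·325801·150 = 18740120278.
18740120278 mod 73956827 = 29043047.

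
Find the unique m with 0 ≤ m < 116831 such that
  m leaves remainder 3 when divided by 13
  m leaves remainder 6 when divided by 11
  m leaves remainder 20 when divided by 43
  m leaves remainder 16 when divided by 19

From m ≡ 3 (mod 13) write m = 3 + 13t. Substituting into m ≡ 6 (mod 11) gives 13t ≡ 3 (mod 11), and since 2⁻¹ ≡ 6 (mod 11), t ≡ 7. Hence m ≡ 3 + 13·7 = 94 (mod 143).
From m ≡ 94 (mod 143) write m = 94 + 143t. Substituting into m ≡ 20 (mod 43) gives 143t ≡ 12 (mod 43), and since 14⁻¹ ≡ 40 (mod 43), t ≡ 7. Hence m ≡ 94 + 143·7 = 1095 (mod 6149).
From m ≡ 1095 (mod 6149) write m = 1095 + 6149t. Substituting into m ≡ 16 (mod 19) gives 6149t ≡ 4 (mod 19), and since 12⁻¹ ≡ 8 (mod 19), t ≡ 13. Hence m ≡ 1095 + 6149·13 = 81032 (mod 116831).

81032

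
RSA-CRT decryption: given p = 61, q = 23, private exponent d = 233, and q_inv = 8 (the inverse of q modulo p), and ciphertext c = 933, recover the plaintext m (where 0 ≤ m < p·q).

d_p = d mod (p−1) = 233 mod 60 = 53; d_q = d mod (q−1) = 13.
m₁ = c^(d_p) mod p: c ≡ 18 (mod 61), and 18^53 mod 61 = 30.
m₂ = c^(d_q) mod q: c ≡ 13 (mod 23), and 13^13 mod 23 = 8.
h = q_inv·(m₁ − m₂) mod p = 8·(30 − 8) mod 61 = 54.
m = m₂ + h·q = 8 + 54·23 = 1250.

1250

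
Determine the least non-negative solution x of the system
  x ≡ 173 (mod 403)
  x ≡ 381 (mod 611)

Combine the congruences pairwise.
gcd(403, 611) = 13 and 13 | (381 − 173), so the pair is consistent; merging gives x ≡ 18711 (mod 18941), where 18941 = lcm(403, 611).
The solution is unique modulo lcm(403, 611) = 18941.

18711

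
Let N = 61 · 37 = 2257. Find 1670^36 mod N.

741

Mod 61: 1670 ≡ 23; 23^36 ≡ 9 (mod 61).
Mod 37: 1670 ≡ 5; since 36 | 36, by Fermat 5^36 ≡ 1 (mod 37).
Combine by CRT: x ≡ 9 (mod 61), x ≡ 1 (mod 37) ⇒ x ≡ 741 (mod 2257).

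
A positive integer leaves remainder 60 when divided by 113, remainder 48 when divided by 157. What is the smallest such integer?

From x ≡ 60 (mod 113) write x = 60 + 113t. Substituting into x ≡ 48 (mod 157) gives 113t ≡ 145 (mod 157), and since 113⁻¹ ≡ 132 (mod 157), t ≡ 143. Hence x ≡ 60 + 113·143 = 16219 (mod 17741).

16219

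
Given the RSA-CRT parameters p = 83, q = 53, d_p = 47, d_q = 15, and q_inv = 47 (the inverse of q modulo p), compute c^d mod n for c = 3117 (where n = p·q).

218

m₁ = c^(d_p) mod p: c ≡ 46 (mod 83), and 46^47 mod 83 = 52.
m₂ = c^(d_q) mod q: c ≡ 43 (mod 53), and 43^15 mod 53 = 6.
h = q_inv·(m₁ − m₂) mod p = 47·(52 − 6) mod 83 = 4.
m = m₂ + h·q = 6 + 4·53 = 218.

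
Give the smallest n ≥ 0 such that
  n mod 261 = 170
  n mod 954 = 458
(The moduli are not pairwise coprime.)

9044

Combine the congruences pairwise.
gcd(261, 954) = 9 and 9 | (458 − 170), so the pair is consistent; merging gives n ≡ 9044 (mod 27666), where 27666 = lcm(261, 954).
The solution is unique modulo lcm(261, 954) = 27666.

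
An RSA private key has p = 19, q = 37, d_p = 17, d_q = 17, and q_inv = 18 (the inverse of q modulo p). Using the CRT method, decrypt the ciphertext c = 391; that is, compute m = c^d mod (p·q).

m₁ = c^(d_p) mod p: c ≡ 11 (mod 19), and 11^17 mod 19 = 7.
m₂ = c^(d_q) mod q: c ≡ 21 (mod 37), and 21^17 mod 37 = 30.
h = q_inv·(m₁ − m₂) mod p = 18·(7 − 30) mod 19 = 4.
m = m₂ + h·q = 30 + 4·37 = 178.

178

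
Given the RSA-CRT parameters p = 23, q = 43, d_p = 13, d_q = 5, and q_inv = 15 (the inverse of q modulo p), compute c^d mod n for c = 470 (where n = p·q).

15

m₁ = c^(d_p) mod p: c ≡ 10 (mod 23), and 10^13 mod 23 = 15.
m₂ = c^(d_q) mod q: c ≡ 40 (mod 43), and 40^5 mod 43 = 15.
h = q_inv·(m₁ − m₂) mod p = 15·(15 − 15) mod 23 = 0.
m = m₂ + h·q = 15 + 0·43 = 15.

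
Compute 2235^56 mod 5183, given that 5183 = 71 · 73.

Mod 71: 2235 ≡ 34; 34^56 ≡ 1 (mod 71).
Mod 73: 2235 ≡ 45; 45^56 ≡ 2 (mod 73).
Combine by CRT: x ≡ 1 (mod 71), x ≡ 2 (mod 73) ⇒ x ≡ 2557 (mod 5183).

2557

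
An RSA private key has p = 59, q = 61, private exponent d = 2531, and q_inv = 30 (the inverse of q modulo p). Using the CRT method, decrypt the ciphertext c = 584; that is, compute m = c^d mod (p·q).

63

d_p = d mod (p−1) = 2531 mod 58 = 37; d_q = d mod (q−1) = 11.
m₁ = c^(d_p) mod p: c ≡ 53 (mod 59), and 53^37 mod 59 = 4.
m₂ = c^(d_q) mod q: c ≡ 35 (mod 61), and 35^11 mod 61 = 2.
h = q_inv·(m₁ − m₂) mod p = 30·(4 − 2) mod 59 = 1.
m = m₂ + h·q = 2 + 1·61 = 63.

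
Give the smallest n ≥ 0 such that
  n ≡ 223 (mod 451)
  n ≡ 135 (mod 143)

4282

gcd(451, 143) = 11 and 11 | (135 − 223), so the pair is consistent; merging gives n ≡ 4282 (mod 5863), where 5863 = lcm(451, 143).
The solution is unique modulo lcm(451, 143) = 5863.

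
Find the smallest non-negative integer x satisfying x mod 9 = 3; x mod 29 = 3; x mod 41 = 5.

5745

The moduli are pairwise coprime; N = 9·29·41 = 10701.
N/9 = 1189; 1189 ≡ 1 (mod 9), inverse 1.
N/29 = 369; 369 ≡ 21 (mod 29); 21·18 ≡ 1, so inverse 18.
N/41 = 261; 261 ≡ 15 (mod 41); 15·11 ≡ 1, so inverse 11.
x ≡ 3·1189·1 + 3·369·18 + 5·261·11 = 37848.
37848 mod 10701 = 5745.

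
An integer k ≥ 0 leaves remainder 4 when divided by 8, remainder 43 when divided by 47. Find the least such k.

From k ≡ 4 (mod 8) write k = 4 + 8t. Substituting into k ≡ 43 (mod 47) gives 8t ≡ 39 (mod 47), and since 8⁻¹ ≡ 6 (mod 47), t ≡ 46. Hence k ≡ 4 + 8·46 = 372 (mod 376).

372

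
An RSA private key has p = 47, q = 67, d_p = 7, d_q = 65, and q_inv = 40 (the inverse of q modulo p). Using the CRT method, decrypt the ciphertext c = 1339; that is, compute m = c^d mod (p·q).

m₁ = c^(d_p) mod p: c ≡ 23 (mod 47), and 23^7 mod 47 = 29.
m₂ = c^(d_q) mod q: c ≡ 66 (mod 67), and 66^65 mod 67 = 66.
h = q_inv·(m₁ − m₂) mod p = 40·(29 − 66) mod 47 = 24.
m = m₂ + h·q = 66 + 24·67 = 1674.

1674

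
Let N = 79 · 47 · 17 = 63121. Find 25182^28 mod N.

Mod 79: 25182 ≡ 60; 60^28 ≡ 26 (mod 79).
Mod 47: 25182 ≡ 37; 37^28 ≡ 16 (mod 47).
Mod 17: 25182 ≡ 5; by Fermat, exponent reduces to 28 mod 16 = 12; 5^12 ≡ 4 (mod 17).
Combine by CRT: x ≡ 26 (mod 79), x ≡ 16 (mod 47), x ≡ 4 (mod 17) ⇒ x ≡ 2554 (mod 63121).

2554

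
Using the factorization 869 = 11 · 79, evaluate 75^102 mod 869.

433

Mod 11: 75 ≡ 9; by Fermat, exponent reduces to 102 mod 10 = 2; 9^2 ≡ 4 (mod 11).
Mod 79: 75 ≡ 75; by Fermat, exponent reduces to 102 mod 78 = 24; 75^24 ≡ 38 (mod 79).
Combine by CRT: x ≡ 4 (mod 11), x ≡ 38 (mod 79) ⇒ x ≡ 433 (mod 869).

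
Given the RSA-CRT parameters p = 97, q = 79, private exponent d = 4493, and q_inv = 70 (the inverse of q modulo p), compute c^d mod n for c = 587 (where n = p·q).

d_p = d mod (p−1) = 4493 mod 96 = 77; d_q = d mod (q−1) = 47.
m₁ = c^(d_p) mod p: c ≡ 5 (mod 97), and 5^77 mod 97 = 23.
m₂ = c^(d_q) mod q: c ≡ 34 (mod 79), and 34^47 mod 79 = 6.
h = q_inv·(m₁ − m₂) mod p = 70·(23 − 6) mod 97 = 26.
m = m₂ + h·q = 6 + 26·79 = 2060.

2060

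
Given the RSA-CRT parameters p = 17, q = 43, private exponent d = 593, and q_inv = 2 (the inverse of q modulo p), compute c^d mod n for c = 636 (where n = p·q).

d_p = d mod (p−1) = 593 mod 16 = 1; d_q = d mod (q−1) = 5.
m₁ = c^(d_p) mod p: c ≡ 7 (mod 17), and 7^1 mod 17 = 7.
m₂ = c^(d_q) mod q: c ≡ 34 (mod 43), and 34^5 mod 43 = 33.
h = q_inv·(m₁ − m₂) mod p = 2·(7 − 33) mod 17 = 16.
m = m₂ + h·q = 33 + 16·43 = 721.

721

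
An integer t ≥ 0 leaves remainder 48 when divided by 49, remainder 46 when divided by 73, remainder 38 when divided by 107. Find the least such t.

221528

The moduli are pairwise coprime; N = 49·73·107 = 382739.
N/49 = 7811; 7811 ≡ 20 (mod 49); 20·27 ≡ 1, so inverse 27.
N/73 = 5243; 5243 ≡ 60 (mod 73); 60·28 ≡ 1, so inverse 28.
N/107 = 3577; 3577 ≡ 46 (mod 107); 46·7 ≡ 1, so inverse 7.
t ≡ 48·7811·27 + 46·5243·28 + 38·3577·7 = 17827522.
17827522 mod 382739 = 221528.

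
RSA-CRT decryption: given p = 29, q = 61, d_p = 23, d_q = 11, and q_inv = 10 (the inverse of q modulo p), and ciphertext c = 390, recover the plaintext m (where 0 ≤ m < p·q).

m₁ = c^(d_p) mod p: c ≡ 13 (mod 29), and 13^23 mod 29 = 5.
m₂ = c^(d_q) mod q: c ≡ 24 (mod 61), and 24^11 mod 61 = 37.
h = q_inv·(m₁ − m₂) mod p = 10·(5 − 37) mod 29 = 28.
m = m₂ + h·q = 37 + 28·61 = 1745.

1745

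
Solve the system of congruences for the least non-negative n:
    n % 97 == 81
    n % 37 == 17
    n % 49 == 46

60512

From n ≡ 81 (mod 97) write n = 81 + 97t. Substituting into n ≡ 17 (mod 37) gives 97t ≡ 10 (mod 37), and since 23⁻¹ ≡ 29 (mod 37), t ≡ 31. Hence n ≡ 81 + 97·31 = 3088 (mod 3589).
From n ≡ 3088 (mod 3589) write n = 3088 + 3589t. Substituting into n ≡ 46 (mod 49) gives 3589t ≡ 45 (mod 49), and since 12⁻¹ ≡ 45 (mod 49), t ≡ 16. Hence n ≡ 3088 + 3589·16 = 60512 (mod 175861).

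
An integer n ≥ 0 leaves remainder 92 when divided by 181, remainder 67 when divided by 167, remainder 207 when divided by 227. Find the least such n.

3512578

The moduli are pairwise coprime; M = 181·167·227 = 6861529.
M/181 = 37909; 37909 ≡ 80 (mod 181); 80·43 ≡ 1, so inverse 43.
M/167 = 41087; 41087 ≡ 5 (mod 167); 5·67 ≡ 1, so inverse 67.
M/227 = 30227; 30227 ≡ 36 (mod 227); 36·82 ≡ 1, so inverse 82.
n ≡ 92·37909·43 + 67·41087·67 + 207·30227·82 = 847480645.
847480645 mod 6861529 = 3512578.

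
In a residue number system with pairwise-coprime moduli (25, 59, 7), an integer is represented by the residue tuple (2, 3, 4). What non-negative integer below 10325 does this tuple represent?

3602

Combine the congruences pairwise.
From x ≡ 2 (mod 25) write x = 2 + 25t. Substituting into x ≡ 3 (mod 59) gives 25t ≡ 1 (mod 59), and since 25⁻¹ ≡ 26 (mod 59), t ≡ 26. Hence x ≡ 2 + 25·26 = 652 (mod 1475).
From x ≡ 652 (mod 1475) write x = 652 + 1475t. Substituting into x ≡ 4 (mod 7) gives 1475t ≡ 3 (mod 7), and since 5⁻¹ ≡ 3 (mod 7), t ≡ 2. Hence x ≡ 652 + 1475·2 = 3602 (mod 10325).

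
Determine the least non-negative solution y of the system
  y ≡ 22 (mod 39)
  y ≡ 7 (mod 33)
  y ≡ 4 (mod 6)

568

Combine the congruences pairwise.
gcd(39, 33) = 3 and 3 | (7 − 22), so the pair is consistent; merging gives y ≡ 139 (mod 429), where 429 = lcm(39, 33).
gcd(429, 6) = 3 and 3 | (4 − 139), so the pair is consistent; merging gives y ≡ 568 (mod 858), where 858 = lcm(429, 6).
The solution is unique modulo lcm(39, 33, 6) = 858.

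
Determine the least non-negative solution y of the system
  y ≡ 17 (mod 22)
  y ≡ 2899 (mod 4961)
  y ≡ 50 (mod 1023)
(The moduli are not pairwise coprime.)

Combine the congruences pairwise.
gcd(22, 4961) = 11 and 11 | (2899 − 17), so the pair is consistent; merging gives y ≡ 2899 (mod 9922), where 9922 = lcm(22, 4961).
gcd(9922, 1023) = 11 and 11 | (50 − 2899), so the pair is consistent; merging gives y ≡ 786737 (mod 922746), where 922746 = lcm(9922, 1023).
The solution is unique modulo lcm(22, 4961, 1023) = 922746.

786737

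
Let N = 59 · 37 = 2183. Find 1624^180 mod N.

75

Mod 59: 1624 ≡ 31; by Fermat, exponent reduces to 180 mod 58 = 6; 31^6 ≡ 16 (mod 59).
Mod 37: 1624 ≡ 33; since 36 | 180, by Fermat 33^180 ≡ 1 (mod 37).
Combine by CRT: x ≡ 16 (mod 59), x ≡ 1 (mod 37) ⇒ x ≡ 75 (mod 2183).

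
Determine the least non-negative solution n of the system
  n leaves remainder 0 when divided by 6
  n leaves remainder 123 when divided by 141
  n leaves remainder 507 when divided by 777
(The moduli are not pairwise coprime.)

57228

gcd(6, 141) = 3 and 3 | (123 − 0), so the pair is consistent; merging gives n ≡ 264 (mod 282), where 282 = lcm(6, 141).
gcd(282, 777) = 3 and 3 | (507 − 264), so the pair is consistent; merging gives n ≡ 57228 (mod 73038), where 73038 = lcm(282, 777).
The solution is unique modulo lcm(6, 141, 777) = 73038.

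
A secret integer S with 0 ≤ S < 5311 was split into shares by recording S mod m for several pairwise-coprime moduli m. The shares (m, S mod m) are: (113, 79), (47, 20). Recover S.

From S ≡ 79 (mod 113) write S = 79 + 113t. Substituting into S ≡ 20 (mod 47) gives 113t ≡ 35 (mod 47), and since 19⁻¹ ≡ 5 (mod 47), t ≡ 34. Hence S ≡ 79 + 113·34 = 3921 (mod 5311).

3921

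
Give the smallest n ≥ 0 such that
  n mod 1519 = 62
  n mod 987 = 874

148924

gcd(1519, 987) = 7 and 7 | (874 − 62), so the pair is consistent; merging gives n ≡ 148924 (mod 214179), where 214179 = lcm(1519, 987).
The solution is unique modulo lcm(1519, 987) = 214179.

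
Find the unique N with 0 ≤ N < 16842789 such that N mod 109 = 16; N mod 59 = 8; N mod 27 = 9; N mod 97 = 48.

From N ≡ 16 (mod 109) write N = 16 + 109t. Substituting into N ≡ 8 (mod 59) gives 109t ≡ 51 (mod 59), and since 50⁻¹ ≡ 13 (mod 59), t ≡ 14. Hence N ≡ 16 + 109·14 = 1542 (mod 6431).
From N ≡ 1542 (mod 6431) write N = 1542 + 6431t. Substituting into N ≡ 9 (mod 27) gives 6431t ≡ 6 (mod 27), and since 5⁻¹ ≡ 11 (mod 27), t ≡ 12. Hence N ≡ 1542 + 6431·12 = 78714 (mod 173637).
From N ≡ 78714 (mod 173637) write N = 78714 + 173637t. Substituting into N ≡ 48 (mod 97) gives 173637t ≡ 1 (mod 97), and since 7⁻¹ ≡ 14 (mod 97), t ≡ 14. Hence N ≡ 78714 + 173637·14 = 2509632 (mod 16842789).

2509632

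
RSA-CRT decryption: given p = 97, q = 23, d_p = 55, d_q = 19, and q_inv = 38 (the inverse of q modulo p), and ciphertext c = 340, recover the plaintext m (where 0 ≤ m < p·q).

2109

m₁ = c^(d_p) mod p: c ≡ 49 (mod 97), and 49^55 mod 97 = 72.
m₂ = c^(d_q) mod q: c ≡ 18 (mod 23), and 18^19 mod 23 = 16.
h = q_inv·(m₁ − m₂) mod p = 38·(72 − 16) mod 97 = 91.
m = m₂ + h·q = 16 + 91·23 = 2109.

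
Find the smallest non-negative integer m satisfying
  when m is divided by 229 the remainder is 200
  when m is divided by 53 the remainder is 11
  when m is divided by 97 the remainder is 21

The moduli are pairwise coprime; N = 229·53·97 = 1177289.
N/229 = 5141; 5141 ≡ 103 (mod 229); 103·209 ≡ 1, so inverse 209.
N/53 = 22213; 22213 ≡ 6 (mod 53); 6·9 ≡ 1, so inverse 9.
N/97 = 12137; 12137 ≡ 12 (mod 97); 12·89 ≡ 1, so inverse 89.
m ≡ 200·5141·209 + 11·22213·9 + 21·12137·89 = 239776940.
239776940 mod 1177289 = 787273.

787273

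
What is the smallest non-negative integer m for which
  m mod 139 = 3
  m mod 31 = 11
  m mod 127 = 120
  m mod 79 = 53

19185756

From m ≡ 3 (mod 139) write m = 3 + 139t. Substituting into m ≡ 11 (mod 31) gives 139t ≡ 8 (mod 31), and since 15⁻¹ ≡ 29 (mod 31), t ≡ 15. Hence m ≡ 3 + 139·15 = 2088 (mod 4309).
From m ≡ 2088 (mod 4309) write m = 2088 + 4309t. Substituting into m ≡ 120 (mod 127) gives 4309t ≡ 64 (mod 127), and since 118⁻¹ ≡ 14 (mod 127), t ≡ 7. Hence m ≡ 2088 + 4309·7 = 32251 (mod 547243).
From m ≡ 32251 (mod 547243) write m = 32251 + 547243t. Substituting into m ≡ 53 (mod 79) gives 547243t ≡ 34 (mod 79), and since 10⁻¹ ≡ 8 (mod 79), t ≡ 35. Hence m ≡ 32251 + 547243·35 = 19185756 (mod 43232197).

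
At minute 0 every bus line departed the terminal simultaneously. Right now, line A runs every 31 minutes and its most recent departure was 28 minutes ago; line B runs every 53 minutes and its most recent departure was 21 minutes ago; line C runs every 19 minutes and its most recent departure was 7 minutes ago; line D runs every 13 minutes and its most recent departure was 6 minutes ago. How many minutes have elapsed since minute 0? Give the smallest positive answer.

188012

The moduli are pairwise coprime; N = 31·53·19·13 = 405821.
N/31 = 13091; 13091 ≡ 9 (mod 31); 9·7 ≡ 1, so inverse 7.
N/53 = 7657; 7657 ≡ 25 (mod 53); 25·17 ≡ 1, so inverse 17.
N/19 = 21359; 21359 ≡ 3 (mod 19); 3·13 ≡ 1, so inverse 13.
N/13 = 31217; 31217 ≡ 4 (mod 13); 4·10 ≡ 1, so inverse 10.
t ≡ 28·13091·7 + 21·7657·17 + 7·21359·13 + 6·31217·10 = 9116074.
9116074 mod 405821 = 188012.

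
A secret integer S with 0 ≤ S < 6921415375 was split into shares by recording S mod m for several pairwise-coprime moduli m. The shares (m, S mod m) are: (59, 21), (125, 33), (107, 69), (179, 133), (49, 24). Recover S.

924172658

The moduli are pairwise coprime; N = 59·125·107·179·49 = 6921415375.
N/59 = 117312125; 117312125 ≡ 6 (mod 59); 6·10 ≡ 1, so inverse 10.
N/125 = 55371323; 55371323 ≡ 73 (mod 125); 73·12 ≡ 1, so inverse 12.
N/107 = 64686125; 64686125 ≡ 24 (mod 107); 24·58 ≡ 1, so inverse 58.
N/179 = 38667125; 38667125 ≡ 82 (mod 179); 82·155 ≡ 1, so inverse 155.
N/49 = 141253375; 141253375 ≡ 46 (mod 49); 46·16 ≡ 1, so inverse 16.
S ≡ 21·117312125·10 + 33·55371323·12 + 69·64686125·58 + 133·38667125·155 + 24·141253375·16 = 1156800540283.
1156800540283 mod 6921415375 = 924172658.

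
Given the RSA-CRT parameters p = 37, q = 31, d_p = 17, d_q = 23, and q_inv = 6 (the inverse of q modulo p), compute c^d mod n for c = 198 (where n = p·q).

m₁ = c^(d_p) mod p: c ≡ 13 (mod 37), and 13^17 mod 37 = 17.
m₂ = c^(d_q) mod q: c ≡ 12 (mod 31), and 12^23 mod 31 = 22.
h = q_inv·(m₁ − m₂) mod p = 6·(17 − 22) mod 37 = 7.
m = m₂ + h·q = 22 + 7·31 = 239.

239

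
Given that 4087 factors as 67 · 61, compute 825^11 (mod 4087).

Mod 67: 825 ≡ 21; 21^11 ≡ 37 (mod 67).
Mod 61: 825 ≡ 32; 32^11 ≡ 21 (mod 61).
Combine by CRT: x ≡ 37 (mod 67), x ≡ 21 (mod 61) ⇒ x ≡ 2583 (mod 4087).

2583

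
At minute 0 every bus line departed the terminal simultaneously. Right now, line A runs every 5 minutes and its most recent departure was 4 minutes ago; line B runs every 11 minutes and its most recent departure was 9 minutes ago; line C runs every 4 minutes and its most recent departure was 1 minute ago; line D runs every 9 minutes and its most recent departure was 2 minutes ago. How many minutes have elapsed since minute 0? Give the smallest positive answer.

1109

Combine the congruences pairwise.
From t ≡ 4 (mod 5) write t = 4 + 5s. Substituting into t ≡ 9 (mod 11) gives 5s ≡ 5 (mod 11), and since 5⁻¹ ≡ 9 (mod 11), s ≡ 1. Hence t ≡ 4 + 5·1 = 9 (mod 55).
From t ≡ 9 (mod 55) write t = 9 + 55s. Substituting into t ≡ 1 (mod 4) gives 55s ≡ 0 (mod 4), and since 3⁻¹ ≡ 3 (mod 4), s ≡ 0. Hence t ≡ 9 + 55·0 = 9 (mod 220).
From t ≡ 9 (mod 220) write t = 9 + 220s. Substituting into t ≡ 2 (mod 9) gives 220s ≡ 2 (mod 9), and since 4⁻¹ ≡ 7 (mod 9), s ≡ 5. Hence t ≡ 9 + 220·5 = 1109 (mod 1980).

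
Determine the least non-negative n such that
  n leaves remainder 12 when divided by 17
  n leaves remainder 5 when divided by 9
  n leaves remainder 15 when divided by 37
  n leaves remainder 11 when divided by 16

From n ≡ 12 (mod 17) write n = 12 + 17t. Substituting into n ≡ 5 (mod 9) gives 17t ≡ 2 (mod 9), and since 8⁻¹ ≡ 8 (mod 9), t ≡ 7. Hence n ≡ 12 + 17·7 = 131 (mod 153).
From n ≡ 131 (mod 153) write n = 131 + 153t. Substituting into n ≡ 15 (mod 37) gives 153t ≡ 32 (mod 37), and since 5⁻¹ ≡ 15 (mod 37), t ≡ 36. Hence n ≡ 131 + 153·36 = 5639 (mod 5661).
From n ≡ 5639 (mod 5661) write n = 5639 + 5661t. Substituting into n ≡ 11 (mod 16) gives 5661t ≡ 4 (mod 16), and since 13⁻¹ ≡ 5 (mod 16), t ≡ 4. Hence n ≡ 5639 + 5661·4 = 28283 (mod 90576).

28283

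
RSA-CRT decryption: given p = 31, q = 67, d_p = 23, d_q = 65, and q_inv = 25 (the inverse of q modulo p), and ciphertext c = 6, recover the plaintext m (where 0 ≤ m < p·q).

m₁ = c^(d_p) mod p: c ≡ 6 (mod 31), and 6^23 mod 31 = 26.
m₂ = c^(d_q) mod q: c ≡ 6 (mod 67), and 6^65 mod 67 = 56.
h = q_inv·(m₁ − m₂) mod p = 25·(26 − 56) mod 31 = 25.
m = m₂ + h·q = 56 + 25·67 = 1731.

1731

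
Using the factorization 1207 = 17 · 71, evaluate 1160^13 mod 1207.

4

Mod 17: 1160 ≡ 4; 4^13 ≡ 4 (mod 17).
Mod 71: 1160 ≡ 24; 24^13 ≡ 4 (mod 71).
Combine by CRT: x ≡ 4 (mod 17), x ≡ 4 (mod 71) ⇒ x ≡ 4 (mod 1207).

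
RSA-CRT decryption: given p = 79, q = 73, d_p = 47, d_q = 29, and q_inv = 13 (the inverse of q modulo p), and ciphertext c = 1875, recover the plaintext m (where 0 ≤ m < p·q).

1923

m₁ = c^(d_p) mod p: c ≡ 58 (mod 79), and 58^47 mod 79 = 27.
m₂ = c^(d_q) mod q: c ≡ 50 (mod 73), and 50^29 mod 73 = 25.
h = q_inv·(m₁ − m₂) mod p = 13·(27 − 25) mod 79 = 26.
m = m₂ + h·q = 25 + 26·73 = 1923.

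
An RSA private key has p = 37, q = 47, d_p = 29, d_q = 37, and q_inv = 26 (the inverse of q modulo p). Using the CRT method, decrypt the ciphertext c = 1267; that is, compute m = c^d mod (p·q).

1006

m₁ = c^(d_p) mod p: c ≡ 9 (mod 37), and 9^29 mod 37 = 7.
m₂ = c^(d_q) mod q: c ≡ 45 (mod 47), and 45^37 mod 47 = 19.
h = q_inv·(m₁ − m₂) mod p = 26·(7 − 19) mod 37 = 21.
m = m₂ + h·q = 19 + 21·47 = 1006.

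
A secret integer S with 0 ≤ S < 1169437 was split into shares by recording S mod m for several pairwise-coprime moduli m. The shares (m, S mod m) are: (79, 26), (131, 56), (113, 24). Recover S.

688985

The moduli are pairwise coprime; N = 79·131·113 = 1169437.
N/79 = 14803; 14803 ≡ 30 (mod 79); 30·29 ≡ 1, so inverse 29.
N/131 = 8927; 8927 ≡ 19 (mod 131); 19·69 ≡ 1, so inverse 69.
N/113 = 10349; 10349 ≡ 66 (mod 113); 66·12 ≡ 1, so inverse 12.
S ≡ 26·14803·29 + 56·8927·69 + 24·10349·12 = 48635902.
48635902 mod 1169437 = 688985.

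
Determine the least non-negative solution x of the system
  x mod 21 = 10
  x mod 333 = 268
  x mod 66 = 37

40561

Combine the congruences pairwise.
gcd(21, 333) = 3 and 3 | (268 − 10), so the pair is consistent; merging gives x ≡ 934 (mod 2331), where 2331 = lcm(21, 333).
gcd(2331, 66) = 3 and 3 | (37 − 934), so the pair is consistent; merging gives x ≡ 40561 (mod 51282), where 51282 = lcm(2331, 66).
The solution is unique modulo lcm(21, 333, 66) = 51282.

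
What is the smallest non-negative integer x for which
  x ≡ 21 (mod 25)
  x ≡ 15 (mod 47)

From x ≡ 21 (mod 25) write x = 21 + 25t. Substituting into x ≡ 15 (mod 47) gives 25t ≡ 41 (mod 47), and since 25⁻¹ ≡ 32 (mod 47), t ≡ 43. Hence x ≡ 21 + 25·43 = 1096 (mod 1175).

1096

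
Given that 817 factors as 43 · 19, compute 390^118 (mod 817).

Mod 43: 390 ≡ 3; by Fermat, exponent reduces to 118 mod 42 = 34; 3^34 ≡ 31 (mod 43).
Mod 19: 390 ≡ 10; by Fermat, exponent reduces to 118 mod 18 = 10; 10^10 ≡ 9 (mod 19).
Combine by CRT: x ≡ 31 (mod 43), x ≡ 9 (mod 19) ⇒ x ≡ 332 (mod 817).

332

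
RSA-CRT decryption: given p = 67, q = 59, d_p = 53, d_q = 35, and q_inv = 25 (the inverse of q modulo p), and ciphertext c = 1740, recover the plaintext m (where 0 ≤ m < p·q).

m₁ = c^(d_p) mod p: c ≡ 65 (mod 67), and 65^53 mod 67 = 26.
m₂ = c^(d_q) mod q: c ≡ 29 (mod 59), and 29^35 mod 59 = 12.
h = q_inv·(m₁ − m₂) mod p = 25·(26 − 12) mod 67 = 15.
m = m₂ + h·q = 12 + 15·59 = 897.

897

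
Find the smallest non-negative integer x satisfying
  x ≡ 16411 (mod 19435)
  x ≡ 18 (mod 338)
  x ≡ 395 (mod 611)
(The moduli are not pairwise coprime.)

gcd(19435, 338) = 169 and 169 | (18 − 16411), so the pair is consistent; merging gives x ≡ 35846 (mod 38870), where 38870 = lcm(19435, 338).
gcd(38870, 611) = 13 and 13 | (395 − 35846), so the pair is consistent; merging gives x ≡ 1357426 (mod 1826890), where 1826890 = lcm(38870, 611).
The solution is unique modulo lcm(19435, 338, 611) = 1826890.

1357426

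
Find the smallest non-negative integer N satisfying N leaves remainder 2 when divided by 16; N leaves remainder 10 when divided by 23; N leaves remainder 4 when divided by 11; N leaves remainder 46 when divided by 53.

83362

The moduli are pairwise coprime; M = 16·23·11·53 = 214544.
M/16 = 13409; 13409 ≡ 1 (mod 16), inverse 1.
M/23 = 9328; 9328 ≡ 13 (mod 23); 13·16 ≡ 1, so inverse 16.
M/11 = 19504; 19504 ≡ 1 (mod 11), inverse 1.
M/53 = 4048; 4048 ≡ 20 (mod 53); 20·8 ≡ 1, so inverse 8.
N ≡ 2·13409·1 + 10·9328·16 + 4·19504·1 + 46·4048·8 = 3086978.
3086978 mod 214544 = 83362.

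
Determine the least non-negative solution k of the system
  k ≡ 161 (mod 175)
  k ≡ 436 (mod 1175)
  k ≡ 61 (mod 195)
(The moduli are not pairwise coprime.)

233086

Combine the congruences pairwise.
gcd(175, 1175) = 25 and 25 | (436 − 161), so the pair is consistent; merging gives k ≡ 2786 (mod 8225), where 8225 = lcm(175, 1175).
gcd(8225, 195) = 5 and 5 | (61 − 2786), so the pair is consistent; merging gives k ≡ 233086 (mod 320775), where 320775 = lcm(8225, 195).
The solution is unique modulo lcm(175, 1175, 195) = 320775.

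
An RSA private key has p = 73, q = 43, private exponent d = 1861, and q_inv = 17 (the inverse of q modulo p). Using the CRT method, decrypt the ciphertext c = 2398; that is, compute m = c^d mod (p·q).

1037

d_p = d mod (p−1) = 1861 mod 72 = 61; d_q = d mod (q−1) = 13.
m₁ = c^(d_p) mod p: c ≡ 62 (mod 73), and 62^61 mod 73 = 15.
m₂ = c^(d_q) mod q: c ≡ 33 (mod 43), and 33^13 mod 43 = 5.
h = q_inv·(m₁ − m₂) mod p = 17·(15 − 5) mod 73 = 24.
m = m₂ + h·q = 5 + 24·43 = 1037.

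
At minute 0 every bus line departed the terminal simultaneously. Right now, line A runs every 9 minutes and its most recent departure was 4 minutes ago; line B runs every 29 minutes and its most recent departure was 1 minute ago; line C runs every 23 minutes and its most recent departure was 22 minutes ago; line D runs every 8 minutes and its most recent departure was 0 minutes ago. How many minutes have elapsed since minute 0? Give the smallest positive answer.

Combine the congruences pairwise.
From t ≡ 4 (mod 9) write t = 4 + 9s. Substituting into t ≡ 1 (mod 29) gives 9s ≡ 26 (mod 29), and since 9⁻¹ ≡ 13 (mod 29), s ≡ 19. Hence t ≡ 4 + 9·19 = 175 (mod 261).
From t ≡ 175 (mod 261) write t = 175 + 261s. Substituting into t ≡ 22 (mod 23) gives 261s ≡ 8 (mod 23), and since 8⁻¹ ≡ 3 (mod 23), s ≡ 1. Hence t ≡ 175 + 261·1 = 436 (mod 6003).
From t ≡ 436 (mod 6003) write t = 436 + 6003s. Substituting into t ≡ 0 (mod 8) gives 6003s ≡ 4 (mod 8), and since 3⁻¹ ≡ 3 (mod 8), s ≡ 4. Hence t ≡ 436 + 6003·4 = 24448 (mod 48024).

24448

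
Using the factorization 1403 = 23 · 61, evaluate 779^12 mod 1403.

1038

Mod 23: 779 ≡ 20; 20^12 ≡ 3 (mod 23).
Mod 61: 779 ≡ 47; 47^12 ≡ 1 (mod 61).
Combine by CRT: x ≡ 3 (mod 23), x ≡ 1 (mod 61) ⇒ x ≡ 1038 (mod 1403).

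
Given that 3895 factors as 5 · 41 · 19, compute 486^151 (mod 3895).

3431

Mod 5: 486 ≡ 1; by Fermat, exponent reduces to 151 mod 4 = 3; 1^3 ≡ 1 (mod 5).
Mod 41: 486 ≡ 35; by Fermat, exponent reduces to 151 mod 40 = 31; 35^31 ≡ 28 (mod 41).
Mod 19: 486 ≡ 11; by Fermat, exponent reduces to 151 mod 18 = 7; 11^7 ≡ 11 (mod 19).
Combine by CRT: x ≡ 1 (mod 5), x ≡ 28 (mod 41), x ≡ 11 (mod 19) ⇒ x ≡ 3431 (mod 3895).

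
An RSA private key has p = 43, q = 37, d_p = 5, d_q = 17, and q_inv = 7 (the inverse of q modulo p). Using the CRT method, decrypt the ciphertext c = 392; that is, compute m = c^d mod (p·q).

1448

m₁ = c^(d_p) mod p: c ≡ 5 (mod 43), and 5^5 mod 43 = 29.
m₂ = c^(d_q) mod q: c ≡ 22 (mod 37), and 22^17 mod 37 = 5.
h = q_inv·(m₁ − m₂) mod p = 7·(29 − 5) mod 43 = 39.
m = m₂ + h·q = 5 + 39·37 = 1448.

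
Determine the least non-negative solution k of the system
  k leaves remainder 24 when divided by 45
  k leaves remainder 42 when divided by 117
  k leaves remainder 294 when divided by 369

9519

gcd(45, 117) = 9 and 9 | (42 − 24), so the pair is consistent; merging gives k ≡ 159 (mod 585), where 585 = lcm(45, 117).
gcd(585, 369) = 9 and 9 | (294 − 159), so the pair is consistent; merging gives k ≡ 9519 (mod 23985), where 23985 = lcm(585, 369).
The solution is unique modulo lcm(45, 117, 369) = 23985.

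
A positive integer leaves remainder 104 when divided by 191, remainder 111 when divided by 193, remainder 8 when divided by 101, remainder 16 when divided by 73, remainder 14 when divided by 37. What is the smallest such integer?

6909876628

Combine the congruences pairwise.
From t ≡ 104 (mod 191) write t = 104 + 191s. Substituting into t ≡ 111 (mod 193) gives 191s ≡ 7 (mod 193), and since 191⁻¹ ≡ 96 (mod 193), s ≡ 93. Hence t ≡ 104 + 191·93 = 17867 (mod 36863).
From t ≡ 17867 (mod 36863) write t = 17867 + 36863s. Substituting into t ≡ 8 (mod 101) gives 36863s ≡ 18 (mod 101), and since 99⁻¹ ≡ 50 (mod 101), s ≡ 92. Hence t ≡ 17867 + 36863·92 = 3409263 (mod 3723163).
From t ≡ 3409263 (mod 3723163) write t = 3409263 + 3723163s. Substituting into t ≡ 16 (mod 73) gives 3723163s ≡ 72 (mod 73), and since 17⁻¹ ≡ 43 (mod 73), s ≡ 30. Hence t ≡ 3409263 + 3723163·30 = 115104153 (mod 271790899).
From t ≡ 115104153 (mod 271790899) write t = 115104153 + 271790899s. Substituting into t ≡ 14 (mod 37) gives 271790899s ≡ 12 (mod 37), and since 36⁻¹ ≡ 36 (mod 37), s ≡ 25. Hence t ≡ 115104153 + 271790899·25 = 6909876628 (mod 10056263263).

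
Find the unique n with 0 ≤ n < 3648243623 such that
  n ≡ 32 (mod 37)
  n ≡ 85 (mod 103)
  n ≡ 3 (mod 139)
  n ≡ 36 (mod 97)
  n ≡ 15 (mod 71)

766060834

The moduli are pairwise coprime; M = 37·103·139·97·71 = 3648243623.
M/37 = 98601179; 98601179 ≡ 27 (mod 37); 27·11 ≡ 1, so inverse 11.
M/103 = 35419841; 35419841 ≡ 98 (mod 103); 98·41 ≡ 1, so inverse 41.
M/139 = 26246357; 26246357 ≡ 99 (mod 139); 99·66 ≡ 1, so inverse 66.
M/97 = 37610759; 37610759 ≡ 76 (mod 97); 76·60 ≡ 1, so inverse 60.
M/71 = 51383713; 51383713 ≡ 19 (mod 71); 19·15 ≡ 1, so inverse 15.
n ≡ 32·98601179·11 + 85·35419841·41 + 3·26246357·66 + 36·37610759·60 + 15·51383713·15 = 256143114444.
256143114444 mod 3648243623 = 766060834.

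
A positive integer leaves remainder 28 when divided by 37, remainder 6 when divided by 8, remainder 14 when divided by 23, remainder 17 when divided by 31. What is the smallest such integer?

99558

Combine the congruences pairwise.
From k ≡ 28 (mod 37) write k = 28 + 37t. Substituting into k ≡ 6 (mod 8) gives 37t ≡ 2 (mod 8), and since 5⁻¹ ≡ 5 (mod 8), t ≡ 2. Hence k ≡ 28 + 37·2 = 102 (mod 296).
From k ≡ 102 (mod 296) write k = 102 + 296t. Substituting into k ≡ 14 (mod 23) gives 296t ≡ 4 (mod 23), and since 20⁻¹ ≡ 15 (mod 23), t ≡ 14. Hence k ≡ 102 + 296·14 = 4246 (mod 6808).
From k ≡ 4246 (mod 6808) write k = 4246 + 6808t. Substituting into k ≡ 17 (mod 31) gives 6808t ≡ 18 (mod 31), and since 19⁻¹ ≡ 18 (mod 31), t ≡ 14. Hence k ≡ 4246 + 6808·14 = 99558 (mod 211048).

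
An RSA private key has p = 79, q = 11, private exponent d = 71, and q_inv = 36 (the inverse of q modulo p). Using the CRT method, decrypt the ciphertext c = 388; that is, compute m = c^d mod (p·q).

674

d_p = d mod (p−1) = 71 mod 78 = 71; d_q = d mod (q−1) = 1.
m₁ = c^(d_p) mod p: c ≡ 72 (mod 79), and 72^71 mod 79 = 42.
m₂ = c^(d_q) mod q: c ≡ 3 (mod 11), and 3^1 mod 11 = 3.
h = q_inv·(m₁ − m₂) mod p = 36·(42 − 3) mod 79 = 61.
m = m₂ + h·q = 3 + 61·11 = 674.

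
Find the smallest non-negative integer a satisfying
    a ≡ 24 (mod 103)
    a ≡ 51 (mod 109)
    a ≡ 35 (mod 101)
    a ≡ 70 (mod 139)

147707586

The moduli are pairwise coprime; N = 103·109·101·139 = 157615853.
N/103 = 1530251; 1530251 ≡ 83 (mod 103); 83·36 ≡ 1, so inverse 36.
N/109 = 1446017; 1446017 ≡ 23 (mod 109); 23·19 ≡ 1, so inverse 19.
N/101 = 1560553; 1560553 ≡ 2 (mod 101); 2·51 ≡ 1, so inverse 51.
N/139 = 1133927; 1133927 ≡ 104 (mod 139); 104·135 ≡ 1, so inverse 135.
a ≡ 24·1530251·36 + 51·1446017·19 + 35·1560553·51 + 70·1133927·135 = 16224524592.
16224524592 mod 157615853 = 147707586.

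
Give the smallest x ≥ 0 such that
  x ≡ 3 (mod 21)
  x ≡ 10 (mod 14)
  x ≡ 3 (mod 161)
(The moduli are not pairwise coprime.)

gcd(21, 14) = 7 and 7 | (10 − 3), so the pair is consistent; merging gives x ≡ 24 (mod 42), where 42 = lcm(21, 14).
gcd(42, 161) = 7 and 7 | (3 − 24), so the pair is consistent; merging gives x ≡ 486 (mod 966), where 966 = lcm(42, 161).
The solution is unique modulo lcm(21, 14, 161) = 966.

486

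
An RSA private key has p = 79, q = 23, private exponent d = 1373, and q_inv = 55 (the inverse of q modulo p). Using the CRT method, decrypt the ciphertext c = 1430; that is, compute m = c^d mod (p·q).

d_p = d mod (p−1) = 1373 mod 78 = 47; d_q = d mod (q−1) = 9.
m₁ = c^(d_p) mod p: c ≡ 8 (mod 79), and 8^47 mod 79 = 65.
m₂ = c^(d_q) mod q: c ≡ 4 (mod 23), and 4^9 mod 23 = 13.
h = q_inv·(m₁ − m₂) mod p = 55·(65 − 13) mod 79 = 16.
m = m₂ + h·q = 13 + 16·23 = 381.

381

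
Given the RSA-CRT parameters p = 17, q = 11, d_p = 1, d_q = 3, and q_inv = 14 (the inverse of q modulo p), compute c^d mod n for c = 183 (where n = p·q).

m₁ = c^(d_p) mod p: c ≡ 13 (mod 17), and 13^1 mod 17 = 13.
m₂ = c^(d_q) mod q: c ≡ 7 (mod 11), and 7^3 mod 11 = 2.
h = q_inv·(m₁ − m₂) mod p = 14·(13 − 2) mod 17 = 1.
m = m₂ + h·q = 2 + 1·11 = 13.

13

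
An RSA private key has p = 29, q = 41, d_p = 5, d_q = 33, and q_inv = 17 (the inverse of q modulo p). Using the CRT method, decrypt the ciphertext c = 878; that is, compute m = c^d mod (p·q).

m₁ = c^(d_p) mod p: c ≡ 8 (mod 29), and 8^5 mod 29 = 27.
m₂ = c^(d_q) mod q: c ≡ 17 (mod 41), and 17^33 mod 41 = 19.
h = q_inv·(m₁ − m₂) mod p = 17·(27 − 19) mod 29 = 20.
m = m₂ + h·q = 19 + 20·41 = 839.

839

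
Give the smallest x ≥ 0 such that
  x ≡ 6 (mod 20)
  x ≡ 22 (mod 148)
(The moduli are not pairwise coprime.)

466

gcd(20, 148) = 4 and 4 | (22 − 6), so the pair is consistent; merging gives x ≡ 466 (mod 740), where 740 = lcm(20, 148).
The solution is unique modulo lcm(20, 148) = 740.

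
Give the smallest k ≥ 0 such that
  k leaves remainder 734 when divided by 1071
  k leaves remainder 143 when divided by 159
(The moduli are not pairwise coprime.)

36077

Combine the congruences pairwise.
gcd(1071, 159) = 3 and 3 | (143 − 734), so the pair is consistent; merging gives k ≡ 36077 (mod 56763), where 56763 = lcm(1071, 159).
The solution is unique modulo lcm(1071, 159) = 56763.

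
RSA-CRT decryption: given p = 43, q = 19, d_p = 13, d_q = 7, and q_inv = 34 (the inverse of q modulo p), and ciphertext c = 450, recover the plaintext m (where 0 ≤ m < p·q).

m₁ = c^(d_p) mod p: c ≡ 20 (mod 43), and 20^13 mod 43 = 19.
m₂ = c^(d_q) mod q: c ≡ 13 (mod 19), and 13^7 mod 19 = 10.
h = q_inv·(m₁ − m₂) mod p = 34·(19 − 10) mod 43 = 5.
m = m₂ + h·q = 10 + 5·19 = 105.

105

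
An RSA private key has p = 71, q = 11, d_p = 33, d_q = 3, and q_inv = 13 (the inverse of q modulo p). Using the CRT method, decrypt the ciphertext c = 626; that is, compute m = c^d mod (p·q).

m₁ = c^(d_p) mod p: c ≡ 58 (mod 71), and 58^33 mod 71 = 50.
m₂ = c^(d_q) mod q: c ≡ 10 (mod 11), and 10^3 mod 11 = 10.
h = q_inv·(m₁ − m₂) mod p = 13·(50 − 10) mod 71 = 23.
m = m₂ + h·q = 10 + 23·11 = 263.

263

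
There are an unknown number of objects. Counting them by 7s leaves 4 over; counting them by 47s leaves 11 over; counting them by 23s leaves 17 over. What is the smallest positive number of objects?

4617

The moduli are pairwise coprime; M = 7·47·23 = 7567.
M/7 = 1081; 1081 ≡ 3 (mod 7); 3·5 ≡ 1, so inverse 5.
M/47 = 161; 161 ≡ 20 (mod 47); 20·40 ≡ 1, so inverse 40.
M/23 = 329; 329 ≡ 7 (mod 23); 7·10 ≡ 1, so inverse 10.
N ≡ 4·1081·5 + 11·161·40 + 17·329·10 = 148390.
148390 mod 7567 = 4617.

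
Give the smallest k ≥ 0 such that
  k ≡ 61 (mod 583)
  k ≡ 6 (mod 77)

gcd(583, 77) = 11 and 11 | (6 − 61), so the pair is consistent; merging gives k ≡ 2393 (mod 4081), where 4081 = lcm(583, 77).
The solution is unique modulo lcm(583, 77) = 4081.

2393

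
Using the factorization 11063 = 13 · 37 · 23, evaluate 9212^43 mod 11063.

5660

Mod 13: 9212 ≡ 8; by Fermat, exponent reduces to 43 mod 12 = 7; 8^7 ≡ 5 (mod 13).
Mod 37: 9212 ≡ 36; by Fermat, exponent reduces to 43 mod 36 = 7; 36^7 ≡ 36 (mod 37).
Mod 23: 9212 ≡ 12; by Fermat, exponent reduces to 43 mod 22 = 21; 12^21 ≡ 2 (mod 23).
Combine by CRT: x ≡ 5 (mod 13), x ≡ 36 (mod 37), x ≡ 2 (mod 23) ⇒ x ≡ 5660 (mod 11063).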